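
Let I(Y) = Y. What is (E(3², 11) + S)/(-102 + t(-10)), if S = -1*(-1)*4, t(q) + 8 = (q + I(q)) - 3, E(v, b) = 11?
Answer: -15/133 ≈ -0.11278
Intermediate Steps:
t(q) = -11 + 2*q (t(q) = -8 + ((q + q) - 3) = -8 + (2*q - 3) = -8 + (-3 + 2*q) = -11 + 2*q)
S = 4 (S = 1*4 = 4)
(E(3², 11) + S)/(-102 + t(-10)) = (11 + 4)/(-102 + (-11 + 2*(-10))) = 15/(-102 + (-11 - 20)) = 15/(-102 - 31) = 15/(-133) = 15*(-1/133) = -15/133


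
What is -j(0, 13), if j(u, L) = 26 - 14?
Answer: -12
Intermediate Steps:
j(u, L) = 12
-j(0, 13) = -1*12 = -12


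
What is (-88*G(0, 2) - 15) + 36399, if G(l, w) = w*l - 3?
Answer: 36648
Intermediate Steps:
G(l, w) = -3 + l*w (G(l, w) = l*w - 3 = -3 + l*w)
(-88*G(0, 2) - 15) + 36399 = (-88*(-3 + 0*2) - 15) + 36399 = (-88*(-3 + 0) - 15) + 36399 = (-88*(-3) - 15) + 36399 = (264 - 15) + 36399 = 249 + 36399 = 36648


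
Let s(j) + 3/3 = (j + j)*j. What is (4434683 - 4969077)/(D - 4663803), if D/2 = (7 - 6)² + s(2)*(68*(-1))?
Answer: 534394/4664753 ≈ 0.11456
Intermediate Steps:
s(j) = -1 + 2*j² (s(j) = -1 + (j + j)*j = -1 + (2*j)*j = -1 + 2*j²)
D = -950 (D = 2*((7 - 6)² + (-1 + 2*2²)*(68*(-1))) = 2*(1² + (-1 + 2*4)*(-68)) = 2*(1 + (-1 + 8)*(-68)) = 2*(1 + 7*(-68)) = 2*(1 - 476) = 2*(-475) = -950)
(4434683 - 4969077)/(D - 4663803) = (4434683 - 4969077)/(-950 - 4663803) = -534394/(-4664753) = -534394*(-1/4664753) = 534394/4664753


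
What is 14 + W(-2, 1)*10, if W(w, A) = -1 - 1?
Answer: -6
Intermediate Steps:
W(w, A) = -2
14 + W(-2, 1)*10 = 14 - 2*10 = 14 - 20 = -6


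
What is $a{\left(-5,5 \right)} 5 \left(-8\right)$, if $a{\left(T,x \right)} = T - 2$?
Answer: $280$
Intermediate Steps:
$a{\left(T,x \right)} = -2 + T$
$a{\left(-5,5 \right)} 5 \left(-8\right) = \left(-2 - 5\right) 5 \left(-8\right) = \left(-7\right) 5 \left(-8\right) = \left(-35\right) \left(-8\right) = 280$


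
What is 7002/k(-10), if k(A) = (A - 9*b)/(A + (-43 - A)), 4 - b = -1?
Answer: 301086/55 ≈ 5474.3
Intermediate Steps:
b = 5 (b = 4 - 1*(-1) = 4 + 1 = 5)
k(A) = 45/43 - A/43 (k(A) = (A - 9*5)/(A + (-43 - A)) = (A - 45)/(-43) = (-45 + A)*(-1/43) = 45/43 - A/43)
7002/k(-10) = 7002/(45/43 - 1/43*(-10)) = 7002/(45/43 + 10/43) = 7002/(55/43) = 7002*(43/55) = 301086/55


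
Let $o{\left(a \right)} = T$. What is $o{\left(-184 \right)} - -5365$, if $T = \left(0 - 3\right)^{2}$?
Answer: $5374$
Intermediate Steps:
$T = 9$ ($T = \left(-3\right)^{2} = 9$)
$o{\left(a \right)} = 9$
$o{\left(-184 \right)} - -5365 = 9 - -5365 = 9 + 5365 = 5374$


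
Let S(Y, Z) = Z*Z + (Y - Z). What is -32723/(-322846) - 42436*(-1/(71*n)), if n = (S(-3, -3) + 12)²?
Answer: 14724882709/10108631106 ≈ 1.4567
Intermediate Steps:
S(Y, Z) = Y + Z² - Z (S(Y, Z) = Z² + (Y - Z) = Y + Z² - Z)
n = 441 (n = ((-3 + (-3)² - 1*(-3)) + 12)² = ((-3 + 9 + 3) + 12)² = (9 + 12)² = 21² = 441)
-32723/(-322846) - 42436*(-1/(71*n)) = -32723/(-322846) - 42436/((-71*441)) = -32723*(-1/322846) - 42436/(-31311) = 32723/322846 - 42436*(-1/31311) = 32723/322846 + 42436/31311 = 14724882709/10108631106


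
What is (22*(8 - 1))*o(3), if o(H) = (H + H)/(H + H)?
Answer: 154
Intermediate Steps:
o(H) = 1 (o(H) = (2*H)/((2*H)) = (2*H)*(1/(2*H)) = 1)
(22*(8 - 1))*o(3) = (22*(8 - 1))*1 = (22*7)*1 = 154*1 = 154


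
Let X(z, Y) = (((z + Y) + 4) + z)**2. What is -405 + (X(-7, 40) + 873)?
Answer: 1368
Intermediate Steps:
X(z, Y) = (4 + Y + 2*z)**2 (X(z, Y) = (((Y + z) + 4) + z)**2 = ((4 + Y + z) + z)**2 = (4 + Y + 2*z)**2)
-405 + (X(-7, 40) + 873) = -405 + ((4 + 40 + 2*(-7))**2 + 873) = -405 + ((4 + 40 - 14)**2 + 873) = -405 + (30**2 + 873) = -405 + (900 + 873) = -405 + 1773 = 1368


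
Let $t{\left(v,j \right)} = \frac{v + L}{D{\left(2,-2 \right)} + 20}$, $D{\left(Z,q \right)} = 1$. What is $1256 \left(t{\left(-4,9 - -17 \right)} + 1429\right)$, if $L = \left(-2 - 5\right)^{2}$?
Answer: $\frac{12582608}{7} \approx 1.7975 \cdot 10^{6}$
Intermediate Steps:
$L = 49$ ($L = \left(-7\right)^{2} = 49$)
$t{\left(v,j \right)} = \frac{7}{3} + \frac{v}{21}$ ($t{\left(v,j \right)} = \frac{v + 49}{1 + 20} = \frac{49 + v}{21} = \left(49 + v\right) \frac{1}{21} = \frac{7}{3} + \frac{v}{21}$)
$1256 \left(t{\left(-4,9 - -17 \right)} + 1429\right) = 1256 \left(\left(\frac{7}{3} + \frac{1}{21} \left(-4\right)\right) + 1429\right) = 1256 \left(\left(\frac{7}{3} - \frac{4}{21}\right) + 1429\right) = 1256 \left(\frac{15}{7} + 1429\right) = 1256 \cdot \frac{10018}{7} = \frac{12582608}{7}$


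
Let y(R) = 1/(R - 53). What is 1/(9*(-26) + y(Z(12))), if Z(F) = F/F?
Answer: -52/12169 ≈ -0.0042732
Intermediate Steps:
Z(F) = 1
y(R) = 1/(-53 + R)
1/(9*(-26) + y(Z(12))) = 1/(9*(-26) + 1/(-53 + 1)) = 1/(-234 + 1/(-52)) = 1/(-234 - 1/52) = 1/(-12169/52) = -52/12169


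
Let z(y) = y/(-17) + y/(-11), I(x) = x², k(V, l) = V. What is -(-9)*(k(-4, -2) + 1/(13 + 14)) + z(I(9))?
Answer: -26813/561 ≈ -47.795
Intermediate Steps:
z(y) = -28*y/187 (z(y) = y*(-1/17) + y*(-1/11) = -y/17 - y/11 = -28*y/187)
-(-9)*(k(-4, -2) + 1/(13 + 14)) + z(I(9)) = -(-9)*(-4 + 1/(13 + 14)) - 28/187*9² = -(-9)*(-4 + 1/27) - 28/187*81 = -(-9)*(-4 + 1/27) - 2268/187 = -(-9)*(-107)/27 - 2268/187 = -1*107/3 - 2268/187 = -107/3 - 2268/187 = -26813/561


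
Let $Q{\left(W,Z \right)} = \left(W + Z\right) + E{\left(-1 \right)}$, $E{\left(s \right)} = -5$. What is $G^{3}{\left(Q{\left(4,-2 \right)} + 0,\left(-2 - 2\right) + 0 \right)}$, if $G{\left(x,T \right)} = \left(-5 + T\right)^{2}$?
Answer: $531441$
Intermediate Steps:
$Q{\left(W,Z \right)} = -5 + W + Z$ ($Q{\left(W,Z \right)} = \left(W + Z\right) - 5 = -5 + W + Z$)
$G^{3}{\left(Q{\left(4,-2 \right)} + 0,\left(-2 - 2\right) + 0 \right)} = \left(\left(-5 + \left(\left(-2 - 2\right) + 0\right)\right)^{2}\right)^{3} = \left(\left(-5 + \left(-4 + 0\right)\right)^{2}\right)^{3} = \left(\left(-5 - 4\right)^{2}\right)^{3} = \left(\left(-9\right)^{2}\right)^{3} = 81^{3} = 531441$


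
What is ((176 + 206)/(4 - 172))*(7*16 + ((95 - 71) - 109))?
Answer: -1719/28 ≈ -61.393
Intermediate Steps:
((176 + 206)/(4 - 172))*(7*16 + ((95 - 71) - 109)) = (382/(-168))*(112 + (24 - 109)) = (382*(-1/168))*(112 - 85) = -191/84*27 = -1719/28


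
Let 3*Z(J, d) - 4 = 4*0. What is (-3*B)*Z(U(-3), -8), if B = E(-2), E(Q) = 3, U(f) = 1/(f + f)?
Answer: -12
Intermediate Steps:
U(f) = 1/(2*f)
B = 3
Z(J, d) = 4/3 (Z(J, d) = 4/3 + (4*0)/3 = 4/3 + (⅓)*0 = 4/3 + 0 = 4/3)
(-3*B)*Z(U(-3), -8) = -3*3*(4/3) = -9*4/3 = -12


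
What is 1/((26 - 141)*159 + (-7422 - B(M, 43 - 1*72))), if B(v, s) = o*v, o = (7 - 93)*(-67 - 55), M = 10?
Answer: -1/130627 ≈ -7.6554e-6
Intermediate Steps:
o = 10492 (o = -86*(-122) = 10492)
B(v, s) = 10492*v
1/((26 - 141)*159 + (-7422 - B(M, 43 - 1*72))) = 1/((26 - 141)*159 + (-7422 - 10492*10)) = 1/(-115*159 + (-7422 - 1*104920)) = 1/(-18285 + (-7422 - 104920)) = 1/(-18285 - 112342) = 1/(-130627) = -1/130627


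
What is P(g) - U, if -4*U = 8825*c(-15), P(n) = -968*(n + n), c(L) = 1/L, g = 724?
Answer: -16821733/12 ≈ -1.4018e+6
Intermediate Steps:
P(n) = -1936*n
U = 1765/12 (U = -8825/(4*(-15)) = -8825*(-1)/(4*15) = -1/4*(-1765/3) = 1765/12 ≈ 147.08)
P(g) - U = -1936*724 - 1*1765/12 = -1401664 - 1765/12 = -16821733/12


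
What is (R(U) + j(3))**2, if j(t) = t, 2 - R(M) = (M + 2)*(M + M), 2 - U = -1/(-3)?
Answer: 4225/81 ≈ 52.161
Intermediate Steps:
U = 5/3 (U = 2 - (-1)/(-3) = 2 - (-1)*(-1)/3 = 2 - 1*1/3 = 2 - 1/3 = 5/3 ≈ 1.6667)
R(M) = 2 - 2*M*(2 + M) (R(M) = 2 - (M + 2)*(M + M) = 2 - (2 + M)*2*M = 2 - 2*M*(2 + M))
(R(U) + j(3))**2 = ((2 - 4*5/3 - 2*(5/3)**2) + 3)**2 = ((2 - 20/3 - 2*25/9) + 3)**2 = ((2 - 20/3 - 50/9) + 3)**2 = (-92/9 + 3)**2 = (-65/9)**2 = 4225/81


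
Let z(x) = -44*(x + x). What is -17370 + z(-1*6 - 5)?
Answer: -16402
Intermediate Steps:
z(x) = -88*x
-17370 + z(-1*6 - 5) = -17370 - 88*(-1*6 - 5) = -17370 - 88*(-6 - 5) = -17370 - 88*(-11) = -17370 + 968 = -16402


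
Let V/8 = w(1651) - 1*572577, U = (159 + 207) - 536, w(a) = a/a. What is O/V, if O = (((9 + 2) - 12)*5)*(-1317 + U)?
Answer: -7435/4580608 ≈ -0.0016231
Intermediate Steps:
w(a) = 1
U = -170 (U = 366 - 536 = -170)
V = -4580608 (V = 8*(1 - 1*572577) = 8*(1 - 572577) = 8*(-572576) = -4580608)
O = 7435 (O = (((9 + 2) - 12)*5)*(-1317 - 170) = ((11 - 12)*5)*(-1487) = -1*5*(-1487) = -5*(-1487) = 7435)
O/V = 7435/(-4580608) = 7435*(-1/4580608) = -7435/4580608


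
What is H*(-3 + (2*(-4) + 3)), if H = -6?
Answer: 48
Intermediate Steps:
H*(-3 + (2*(-4) + 3)) = -6*(-3 + (2*(-4) + 3)) = -6*(-3 + (-8 + 3)) = -6*(-3 - 5) = -6*(-8) = 48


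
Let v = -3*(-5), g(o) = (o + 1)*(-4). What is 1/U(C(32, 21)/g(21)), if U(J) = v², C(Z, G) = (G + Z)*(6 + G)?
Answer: 1/225 ≈ 0.0044444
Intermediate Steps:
g(o) = -4 - 4*o (g(o) = (1 + o)*(-4) = -4 - 4*o)
C(Z, G) = (6 + G)*(G + Z)
v = 15
U(J) = 225 (U(J) = 15² = 225)
1/U(C(32, 21)/g(21)) = 1/225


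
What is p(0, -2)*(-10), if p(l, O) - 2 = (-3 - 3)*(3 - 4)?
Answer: -80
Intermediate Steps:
p(l, O) = 8 (p(l, O) = 2 + (-3 - 3)*(3 - 4) = 2 - 6*(-1) = 2 + 6 = 8)
p(0, -2)*(-10) = 8*(-10) = -80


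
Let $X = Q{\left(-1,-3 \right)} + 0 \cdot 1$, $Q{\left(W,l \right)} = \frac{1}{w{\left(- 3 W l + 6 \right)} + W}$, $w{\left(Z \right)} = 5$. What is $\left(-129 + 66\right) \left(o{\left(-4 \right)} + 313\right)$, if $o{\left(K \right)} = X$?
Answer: $- \frac{78939}{4} \approx -19735.0$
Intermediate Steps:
$Q{\left(W,l \right)} = \frac{1}{5 + W}$
$X = \frac{1}{4}$ ($X = \frac{1}{5 - 1} + 0 \cdot 1 = \frac{1}{4} + 0 = \frac{1}{4} \approx 0.25$)
$o{\left(K \right)} = \frac{1}{4}$
$\left(-129 + 66\right) \left(o{\left(-4 \right)} + 313\right) = \left(-129 + 66\right) \left(\frac{1}{4} + 313\right) = \left(-63\right) \frac{1253}{4} = - \frac{78939}{4}$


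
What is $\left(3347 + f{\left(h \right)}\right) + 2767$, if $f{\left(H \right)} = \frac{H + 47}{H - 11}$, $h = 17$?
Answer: $\frac{18374}{3} \approx 6124.7$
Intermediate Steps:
$f{\left(H \right)} = \frac{47 + H}{-11 + H}$
$\left(3347 + f{\left(h \right)}\right) + 2767 = \left(3347 + \frac{47 + 17}{-11 + 17}\right) + 2767 = \left(3347 + \frac{1}{6} \cdot 64\right) + 2767 = \left(3347 + \frac{32}{3}\right) + 2767 = \frac{10073}{3} + 2767 = \frac{18374}{3}$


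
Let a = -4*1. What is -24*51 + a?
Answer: -1228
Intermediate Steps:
a = -4
-24*51 + a = -24*51 - 4 = -1224 - 4 = -1228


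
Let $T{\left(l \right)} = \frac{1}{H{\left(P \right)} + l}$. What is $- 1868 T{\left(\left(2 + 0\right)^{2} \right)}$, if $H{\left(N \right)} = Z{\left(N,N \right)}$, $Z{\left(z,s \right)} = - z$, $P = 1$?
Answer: $- \frac{1868}{3} \approx -622.67$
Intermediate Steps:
$H{\left(N \right)} = - N$
$T{\left(l \right)} = \frac{1}{-1 + l}$ ($T{\left(l \right)} = \frac{1}{\left(-1\right) 1 + l} = \frac{1}{-1 + l}$)
$- 1868 T{\left(\left(2 + 0\right)^{2} \right)} = - \frac{1868}{-1 + \left(2 + 0\right)^{2}} = - \frac{1868}{-1 + 2^{2}} = - \frac{1868}{-1 + 4} = - \frac{1868}{3}$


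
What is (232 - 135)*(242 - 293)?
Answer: -4947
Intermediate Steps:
(232 - 135)*(242 - 293) = 97*(-51) = -4947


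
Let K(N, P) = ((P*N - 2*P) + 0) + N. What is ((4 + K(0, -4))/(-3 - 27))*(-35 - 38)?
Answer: 146/5 ≈ 29.200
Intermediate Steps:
K(N, P) = N - 2*P + N*P (K(N, P) = ((N*P - 2*P) + 0) + N = ((-2*P + N*P) + 0) + N = (-2*P + N*P) + N = N - 2*P + N*P)
((4 + K(0, -4))/(-3 - 27))*(-35 - 38) = ((4 + (0 - 2*(-4) + 0*(-4)))/(-3 - 27))*(-35 - 38) = ((4 + (0 + 8 + 0))/(-30))*(-73) = ((4 + 8)*(-1/30))*(-73) = (12*(-1/30))*(-73) = -2/5*(-73) = 146/5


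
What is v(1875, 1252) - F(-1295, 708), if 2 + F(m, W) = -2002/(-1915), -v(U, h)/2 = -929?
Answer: 3559898/1915 ≈ 1859.0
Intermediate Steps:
v(U, h) = 1858 (v(U, h) = -2*(-929) = 1858)
F(m, W) = -1828/1915 (F(m, W) = -2 - 2002/(-1915) = -2 - 2002*(-1/1915) = -2 + 2002/1915 = -1828/1915)
v(1875, 1252) - F(-1295, 708) = 1858 - 1*(-1828/1915) = 1858 + 1828/1915 = 3559898/1915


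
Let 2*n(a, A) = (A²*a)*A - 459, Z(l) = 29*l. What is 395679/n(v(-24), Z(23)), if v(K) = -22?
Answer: -791358/6528301645 ≈ -0.00012122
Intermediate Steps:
n(a, A) = -459/2 + a*A³/2 (n(a, A) = ((A²*a)*A - 459)/2 = ((a*A²)*A - 459)/2 = (a*A³ - 459)/2 = (-459 + a*A³)/2 = -459/2 + a*A³/2)
395679/n(v(-24), Z(23)) = 395679/(-459/2 + (½)*(-22)*(29*23)³) = 395679/(-459/2 + (½)*(-22)*667³) = 395679/(-459/2 + (½)*(-22)*296740963) = 395679/(-459/2 - 3264150593) = 395679/(-6528301645/2) = 395679*(-2/6528301645) = -791358/6528301645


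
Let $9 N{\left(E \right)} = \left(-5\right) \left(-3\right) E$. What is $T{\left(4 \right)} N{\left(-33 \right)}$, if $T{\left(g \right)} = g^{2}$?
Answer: $-880$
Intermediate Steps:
$N{\left(E \right)} = \frac{5 E}{3}$ ($N{\left(E \right)} = \frac{\left(-5\right) \left(-3\right) E}{9} = \frac{15 E}{9} = \frac{5 E}{3}$)
$T{\left(4 \right)} N{\left(-33 \right)} = 4^{2} \cdot \frac{5}{3} \left(-33\right) = 16 \left(-55\right) = -880$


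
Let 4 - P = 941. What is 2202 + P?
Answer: 1265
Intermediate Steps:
P = -937 (P = 4 - 1*941 = 4 - 941 = -937)
2202 + P = 2202 - 937 = 1265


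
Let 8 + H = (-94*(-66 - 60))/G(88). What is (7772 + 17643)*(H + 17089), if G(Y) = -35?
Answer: 425513179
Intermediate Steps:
H = -1732/5 (H = -8 - 94*(-66 - 60)/(-35) = -8 - 94*(-126)*(-1/35) = -8 + 11844*(-1/35) = -8 - 1692/5 = -1732/5 ≈ -346.40)
(7772 + 17643)*(H + 17089) = (7772 + 17643)*(-1732/5 + 17089) = 25415*(83713/5) = 425513179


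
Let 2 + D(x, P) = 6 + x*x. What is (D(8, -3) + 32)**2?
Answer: 10000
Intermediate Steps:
D(x, P) = 4 + x**2 (D(x, P) = -2 + (6 + x*x) = -2 + (6 + x**2) = 4 + x**2)
(D(8, -3) + 32)**2 = ((4 + 8**2) + 32)**2 = ((4 + 64) + 32)**2 = (68 + 32)**2 = 100**2 = 10000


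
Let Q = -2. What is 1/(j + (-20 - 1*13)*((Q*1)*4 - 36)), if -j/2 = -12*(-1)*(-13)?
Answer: 1/1764 ≈ 0.00056689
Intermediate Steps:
j = 312 (j = -2*(-12*(-1))*(-13) = -24*(-13) = -2*(-156) = 312)
1/(j + (-20 - 1*13)*((Q*1)*4 - 36)) = 1/(312 + (-20 - 1*13)*(-2*1*4 - 36)) = 1/(312 + (-20 - 13)*(-2*4 - 36)) = 1/(312 - 33*(-8 - 36)) = 1/(312 - 33*(-44)) = 1/(312 + 1452) = 1/1764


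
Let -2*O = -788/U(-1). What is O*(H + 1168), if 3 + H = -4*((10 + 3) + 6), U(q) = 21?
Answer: 143022/7 ≈ 20432.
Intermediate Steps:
H = -79 (H = -3 - 4*((10 + 3) + 6) = -3 - 4*(13 + 6) = -3 - 4*19 = -3 - 76 = -79)
O = 394/21 (O = -(-394)/21 = -½*(-788/21) = 394/21 ≈ 18.762)
O*(H + 1168) = 394*(-79 + 1168)/21 = (394/21)*1089 = 143022/7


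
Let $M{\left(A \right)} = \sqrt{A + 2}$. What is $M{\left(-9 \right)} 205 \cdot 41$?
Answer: $8405 i \sqrt{7} \approx 22238.0 i$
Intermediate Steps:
$M{\left(A \right)} = \sqrt{2 + A}$
$M{\left(-9 \right)} 205 \cdot 41 = \sqrt{2 - 9} \cdot 205 \cdot 41 = \sqrt{-7} \cdot 205 \cdot 41 = i \sqrt{7} \cdot 205 \cdot 41 = 205 i \sqrt{7} \cdot 41 = 8405 i \sqrt{7}$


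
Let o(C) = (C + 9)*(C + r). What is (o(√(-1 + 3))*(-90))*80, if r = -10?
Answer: 633600 + 7200*√2 ≈ 6.4378e+5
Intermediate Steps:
o(C) = (-10 + C)*(9 + C) (o(C) = (C + 9)*(C - 10) = (9 + C)*(-10 + C) = (-10 + C)*(9 + C))
(o(√(-1 + 3))*(-90))*80 = ((-90 + (√(-1 + 3))² - √(-1 + 3))*(-90))*80 = ((-90 + (√2)² - √2)*(-90))*80 = ((-90 + 2 - √2)*(-90))*80 = ((-88 - √2)*(-90))*80 = (7920 + 90*√2)*80 = 633600 + 7200*√2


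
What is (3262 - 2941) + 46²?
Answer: 2437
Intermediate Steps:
(3262 - 2941) + 46² = 321 + 2116 = 2437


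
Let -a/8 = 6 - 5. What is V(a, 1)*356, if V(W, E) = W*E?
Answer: -2848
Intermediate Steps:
a = -8 (a = -8*(6 - 5) = -8*1 = -8)
V(W, E) = E*W
V(a, 1)*356 = (1*(-8))*356 = -8*356 = -2848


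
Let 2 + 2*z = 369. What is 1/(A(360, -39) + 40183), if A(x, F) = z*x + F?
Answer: 1/106204 ≈ 9.4158e-6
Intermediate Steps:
z = 367/2 (z = -1 + (1/2)*369 = -1 + 369/2 = 367/2 ≈ 183.50)
A(x, F) = F + 367*x/2 (A(x, F) = 367*x/2 + F = F + 367*x/2)
1/(A(360, -39) + 40183) = 1/((-39 + (367/2)*360) + 40183) = 1/((-39 + 66060) + 40183) = 1/(66021 + 40183) = 1/106204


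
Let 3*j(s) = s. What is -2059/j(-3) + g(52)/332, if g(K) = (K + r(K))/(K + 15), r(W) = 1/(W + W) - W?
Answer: 4763241185/2313376 ≈ 2059.0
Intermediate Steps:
j(s) = s/3
r(W) = 1/(2*W) - W
g(K) = 1/(2*K*(15 + K)) (g(K) = (K + (1/(2*K) - K))/(K + 15) = (1/(2*K))/(15 + K) = 1/(2*K*(15 + K)))
-2059/j(-3) + g(52)/332 = -2059/((⅓)*(-3)) + ((½)/(52*(15 + 52)))/332 = -2059/(-1) + ((½)*(1/52)/67)*(1/332) = -2059*(-1) + ((½)*(1/52)*(1/67))*(1/332) = 2059 + (1/6968)*(1/332) = 2059 + 1/2313376 = 4763241185/2313376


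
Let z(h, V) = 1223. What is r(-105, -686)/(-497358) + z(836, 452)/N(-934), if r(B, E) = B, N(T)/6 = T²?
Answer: 64325173/144624411816 ≈ 0.00044477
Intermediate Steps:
N(T) = 6*T²
r(-105, -686)/(-497358) + z(836, 452)/N(-934) = -105/(-497358) + 1223/((6*(-934)²)) = -105*(-1/497358) + 1223/((6*872356)) = 35/165786 + 1223/5234136 = 64325173/144624411816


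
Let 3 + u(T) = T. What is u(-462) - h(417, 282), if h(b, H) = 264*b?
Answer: -110553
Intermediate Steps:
u(T) = -3 + T
u(-462) - h(417, 282) = (-3 - 462) - 264*417 = -465 - 1*110088 = -465 - 110088 = -110553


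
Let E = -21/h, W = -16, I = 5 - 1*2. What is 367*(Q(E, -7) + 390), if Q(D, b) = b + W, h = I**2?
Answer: 134689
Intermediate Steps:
I = 3 (I = 5 - 2 = 3)
h = 9 (h = 3**2 = 9)
E = -7/3 (E = -21/9 = -21*1/9 = -7/3 ≈ -2.3333)
Q(D, b) = -16 + b (Q(D, b) = b - 16 = -16 + b)
367*(Q(E, -7) + 390) = 367*((-16 - 7) + 390) = 367*(-23 + 390) = 367*367 = 134689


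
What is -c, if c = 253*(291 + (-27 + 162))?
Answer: -107778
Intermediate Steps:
c = 107778 (c = 253*(291 + 135) = 253*426 = 107778)
-c = -1*107778 = -107778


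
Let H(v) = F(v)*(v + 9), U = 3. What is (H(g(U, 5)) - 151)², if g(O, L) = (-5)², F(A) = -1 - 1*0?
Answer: 34225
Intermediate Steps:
F(A) = -1 (F(A) = -1 + 0 = -1)
g(O, L) = 25
H(v) = -9 - v (H(v) = -(v + 9) = -(9 + v) = -9 - v)
(H(g(U, 5)) - 151)² = ((-9 - 1*25) - 151)² = ((-9 - 25) - 151)² = (-34 - 151)² = (-185)² = 34225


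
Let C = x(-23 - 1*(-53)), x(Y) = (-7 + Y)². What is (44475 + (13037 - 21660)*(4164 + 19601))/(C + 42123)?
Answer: -51220280/10663 ≈ -4803.6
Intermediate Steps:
C = 529 (C = (-7 + (-23 - 1*(-53)))² = (-7 + (-23 + 53))² = (-7 + 30)² = 23² = 529)
(44475 + (13037 - 21660)*(4164 + 19601))/(C + 42123) = (44475 + (13037 - 21660)*(4164 + 19601))/(529 + 42123) = (44475 - 8623*23765)/42652 = (44475 - 204925595)*(1/42652) = -204881120*1/42652 = -51220280/10663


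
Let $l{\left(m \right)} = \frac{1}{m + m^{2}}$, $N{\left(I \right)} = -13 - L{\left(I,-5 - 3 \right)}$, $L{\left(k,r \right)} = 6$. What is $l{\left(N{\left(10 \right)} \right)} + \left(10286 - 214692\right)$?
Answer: $- \frac{69906851}{342} \approx -2.0441 \cdot 10^{5}$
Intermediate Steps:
$N{\left(I \right)} = -19$ ($N{\left(I \right)} = -13 - 6 = -19$)
$l{\left(N{\left(10 \right)} \right)} + \left(10286 - 214692\right) = \frac{1}{\left(-19\right) \left(1 - 19\right)} + \left(10286 - 214692\right) = - \frac{1}{19 \left(-18\right)} + \left(10286 - 214692\right) = \left(- \frac{1}{19}\right) \left(- \frac{1}{18}\right) - 204406 = \frac{1}{342} - 204406 = - \frac{69906851}{342}$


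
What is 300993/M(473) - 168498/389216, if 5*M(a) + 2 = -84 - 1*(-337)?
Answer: 292857082221/48846608 ≈ 5995.4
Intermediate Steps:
M(a) = 251/5 (M(a) = -⅖ + (-84 - 1*(-337))/5 = -⅖ + (-84 + 337)/5 = -⅖ + (⅕)*253 = -⅖ + 253/5 = 251/5)
300993/M(473) - 168498/389216 = 300993/(251/5) - 168498/389216 = 300993*(5/251) - 168498*1/389216 = 1504965/251 - 84249/194608 = 292857082221/48846608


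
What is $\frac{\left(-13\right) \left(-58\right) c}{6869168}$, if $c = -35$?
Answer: $- \frac{13195}{3434584} \approx -0.0038418$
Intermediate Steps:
$\frac{\left(-13\right) \left(-58\right) c}{6869168} = \frac{\left(-13\right) \left(-58\right) \left(-35\right)}{6869168} = 754 \left(-35\right) \frac{1}{6869168} = \left(-26390\right) \frac{1}{6869168} = - \frac{13195}{3434584}$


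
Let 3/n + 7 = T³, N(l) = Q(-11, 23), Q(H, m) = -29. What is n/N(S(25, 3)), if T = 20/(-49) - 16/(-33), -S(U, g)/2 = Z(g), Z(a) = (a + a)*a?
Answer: 12683856339/858218986843 ≈ 0.014779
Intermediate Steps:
Z(a) = 2*a² (Z(a) = (2*a)*a = 2*a²)
S(U, g) = -4*g²
N(l) = -29
T = 124/1617 (T = 20*(-1/49) - 16*(-1/33) = -20/49 + 16/33 = 124/1617 ≈ 0.076685)
n = -12683856339/29593758167 (n = 3/(-7 + (124/1617)³) = 3/(-7 + 1906624/4227952113) = 3/(-29593758167/4227952113) = 3*(-4227952113/29593758167) = -12683856339/29593758167 ≈ -0.42860)
n/N(S(25, 3)) = -12683856339/29593758167/(-29) = -12683856339/29593758167*(-1/29) = 12683856339/858218986843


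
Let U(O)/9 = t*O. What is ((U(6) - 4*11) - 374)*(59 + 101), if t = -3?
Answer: -92800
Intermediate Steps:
U(O) = -27*O (U(O) = 9*(-3*O) = -27*O)
((U(6) - 4*11) - 374)*(59 + 101) = ((-27*6 - 4*11) - 374)*(59 + 101) = ((-162 - 44) - 374)*160 = (-206 - 374)*160 = -580*160 = -92800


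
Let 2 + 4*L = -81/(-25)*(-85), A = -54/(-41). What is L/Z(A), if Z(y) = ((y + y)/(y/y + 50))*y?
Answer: -39636299/38880 ≈ -1019.5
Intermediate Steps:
A = 54/41 (A = -54*(-1/41) = 54/41 ≈ 1.3171)
Z(y) = 2*y²/51 (Z(y) = ((2*y)/(1 + 50))*y = ((2*y)/51)*y = ((2*y)*(1/51))*y = (2*y/51)*y = 2*y²/51)
L = -1387/20 (L = -½ + (-81/(-25)*(-85))/4 = -½ + (-81*(-1/25)*(-85))/4 = -½ + ((81/25)*(-85))/4 = -½ + (¼)*(-1377/5) = -½ - 1377/20 = -1387/20 ≈ -69.350)
L/Z(A) = -1387/(20*(2*(54/41)²/51)) = -1387/(20*((2/51)*(2916/1681))) = -1387/(20*1944/28577) = -1387/20*28577/1944 = -39636299/38880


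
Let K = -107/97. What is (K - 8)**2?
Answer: 779689/9409 ≈ 82.866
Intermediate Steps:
K = -107/97 (K = -107*1/97 = -107/97 ≈ -1.1031)
(K - 8)**2 = (-107/97 - 8)**2 = (-883/97)**2 = 779689/9409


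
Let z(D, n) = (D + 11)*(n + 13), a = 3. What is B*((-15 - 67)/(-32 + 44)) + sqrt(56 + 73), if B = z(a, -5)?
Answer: -2296/3 + sqrt(129) ≈ -753.98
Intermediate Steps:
z(D, n) = (11 + D)*(13 + n)
B = 112 (B = 143 + 11*(-5) + 13*3 + 3*(-5) = 143 - 55 + 39 - 15 = 112)
B*((-15 - 67)/(-32 + 44)) + sqrt(56 + 73) = 112*((-15 - 67)/(-32 + 44)) + sqrt(56 + 73) = 112*(-82/12) + sqrt(129) = 112*(-82*1/12) + sqrt(129) = 112*(-41/6) + sqrt(129) = -2296/3 + sqrt(129)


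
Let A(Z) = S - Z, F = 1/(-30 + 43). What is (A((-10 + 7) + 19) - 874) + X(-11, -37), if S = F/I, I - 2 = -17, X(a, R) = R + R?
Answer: -187981/195 ≈ -964.00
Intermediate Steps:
X(a, R) = 2*R
I = -15 (I = 2 - 17 = -15)
F = 1/13 ≈ 0.076923
S = -1/195 (S = (1/13)/(-15) = (1/13)*(-1/15) = -1/195 ≈ -0.0051282)
A(Z) = -1/195 - Z
(A((-10 + 7) + 19) - 874) + X(-11, -37) = ((-1/195 - ((-10 + 7) + 19)) - 874) + 2*(-37) = ((-1/195 - (-3 + 19)) - 874) - 74 = ((-1/195 - 1*16) - 874) - 74 = ((-1/195 - 16) - 874) - 74 = (-3121/195 - 874) - 74 = -173551/195 - 74 = -187981/195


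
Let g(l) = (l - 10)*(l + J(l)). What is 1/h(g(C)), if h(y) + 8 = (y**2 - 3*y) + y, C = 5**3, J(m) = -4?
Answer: 1/193599387 ≈ 5.1653e-9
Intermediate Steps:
C = 125
g(l) = (-10 + l)*(-4 + l) (g(l) = (l - 10)*(l - 4) = (-10 + l)*(-4 + l))
h(y) = -8 + y**2 - 2*y (h(y) = -8 + ((y**2 - 3*y) + y) = -8 + (y**2 - 2*y) = -8 + y**2 - 2*y)
1/h(g(C)) = 1/(-8 + (40 + 125**2 - 14*125)**2 - 2*(40 + 125**2 - 14*125)) = 1/(-8 + (40 + 15625 - 1750)**2 - 2*(40 + 15625 - 1750)) = 1/(-8 + 13915**2 - 2*13915) = 1/(-8 + 193627225 - 27830) = 1/193599387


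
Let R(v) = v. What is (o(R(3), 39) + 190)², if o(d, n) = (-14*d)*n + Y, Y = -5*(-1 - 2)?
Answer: 2053489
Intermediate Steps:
Y = 15 (Y = -5*(-3) = 15)
o(d, n) = 15 - 14*d*n (o(d, n) = (-14*d)*n + 15 = -14*d*n + 15 = 15 - 14*d*n)
(o(R(3), 39) + 190)² = ((15 - 14*3*39) + 190)² = ((15 - 1638) + 190)² = (-1623 + 190)² = (-1433)² = 2053489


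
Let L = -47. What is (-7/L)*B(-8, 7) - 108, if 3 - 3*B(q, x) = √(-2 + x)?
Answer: -5069/47 - 7*√5/141 ≈ -107.96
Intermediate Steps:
B(q, x) = 1 - √(-2 + x)/3
(-7/L)*B(-8, 7) - 108 = (-7/(-47))*(1 - √(-2 + 7)/3) - 108 = (-7*(-1/47))*(1 - √5/3) - 108 = 7*(1 - √5/3)/47 - 108 = (7/47 - 7*√5/141) - 108 = -5069/47 - 7*√5/141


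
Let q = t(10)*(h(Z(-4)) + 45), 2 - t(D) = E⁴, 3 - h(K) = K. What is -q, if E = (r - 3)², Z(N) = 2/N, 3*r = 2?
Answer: 557912863/13122 ≈ 42517.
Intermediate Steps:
r = ⅔ (r = (⅓)*2 = ⅔ ≈ 0.66667)
h(K) = 3 - K
E = 49/9 (E = (⅔ - 3)² = (-7/3)² = 49/9 ≈ 5.4444)
t(D) = -5751679/6561 (t(D) = 2 - (49/9)⁴ = 2 - 1*5764801/6561 = 2 - 5764801/6561 = -5751679/6561)
q = -557912863/13122 (q = -5751679*((3 - 2/(-4)) + 45)/6561 = -5751679*((3 - 2*(-1)/4) + 45)/6561 = -5751679*((3 - 1*(-½)) + 45)/6561 = -5751679*((3 + ½) + 45)/6561 = -5751679*(7/2 + 45)/6561 = -5751679/6561*97/2 = -557912863/13122 ≈ -42517.)
-q = -1*(-557912863/13122) = 557912863/13122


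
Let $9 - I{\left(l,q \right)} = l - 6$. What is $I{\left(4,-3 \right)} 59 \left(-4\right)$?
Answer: $-2596$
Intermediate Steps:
$I{\left(l,q \right)} = 15 - l$ ($I{\left(l,q \right)} = 9 - \left(l - 6\right) = 9 - \left(-6 + l\right) = 15 - l$)
$I{\left(4,-3 \right)} 59 \left(-4\right) = \left(15 - 4\right) 59 \left(-4\right) = \left(15 - 4\right) \left(-236\right) = 11 \left(-236\right) = -2596$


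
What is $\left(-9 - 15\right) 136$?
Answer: $-3264$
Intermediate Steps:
$\left(-9 - 15\right) 136 = \left(-24\right) 136 = -3264$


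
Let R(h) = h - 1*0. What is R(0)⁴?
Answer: 0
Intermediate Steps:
R(h) = h (R(h) = h + 0 = h)
R(0)⁴ = 0⁴ = 0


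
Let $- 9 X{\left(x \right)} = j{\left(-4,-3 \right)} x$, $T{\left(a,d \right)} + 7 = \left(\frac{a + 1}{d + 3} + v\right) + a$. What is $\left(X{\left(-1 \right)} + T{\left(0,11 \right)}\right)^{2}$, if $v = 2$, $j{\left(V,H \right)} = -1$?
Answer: $\frac{403225}{15876} \approx 25.398$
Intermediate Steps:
$T{\left(a,d \right)} = -5 + a + \frac{1 + a}{3 + d}$ ($T{\left(a,d \right)} = -7 + \left(\left(\frac{a + 1}{d + 3} + 2\right) + a\right) = -7 + \left(\left(\frac{1 + a}{3 + d} + 2\right) + a\right) = -7 + \left(\left(2 + \frac{1 + a}{3 + d}\right) + a\right) = -7 + \left(2 + a + \frac{1 + a}{3 + d}\right) = -5 + a + \frac{1 + a}{3 + d}$)
$X{\left(x \right)} = \frac{x}{9}$ ($X{\left(x \right)} = - \frac{\left(-1\right) x}{9} = \frac{x}{9}$)
$\left(X{\left(-1 \right)} + T{\left(0,11 \right)}\right)^{2} = \left(\frac{1}{9} \left(-1\right) + \frac{-14 - 55 + 4 \cdot 0 + 0 \cdot 11}{3 + 11}\right)^{2} = \left(- \frac{1}{9} + \frac{-14 - 55 + 0 + 0}{14}\right)^{2} = \left(- \frac{1}{9} + \frac{1}{14} \left(-69\right)\right)^{2} = \left(- \frac{1}{9} - \frac{69}{14}\right)^{2} = \left(- \frac{635}{126}\right)^{2} = \frac{403225}{15876}$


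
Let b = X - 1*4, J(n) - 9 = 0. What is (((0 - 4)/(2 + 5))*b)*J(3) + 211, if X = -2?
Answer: 1693/7 ≈ 241.86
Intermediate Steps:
J(n) = 9 (J(n) = 9 + 0 = 9)
b = -6 (b = -2 - 1*4 = -2 - 4 = -6)
(((0 - 4)/(2 + 5))*b)*J(3) + 211 = (((0 - 4)/(2 + 5))*(-6))*9 + 211 = (-4/7*(-6))*9 + 211 = (-4*⅐*(-6))*9 + 211 = -4/7*(-6)*9 + 211 = (24/7)*9 + 211 = 216/7 + 211 = 1693/7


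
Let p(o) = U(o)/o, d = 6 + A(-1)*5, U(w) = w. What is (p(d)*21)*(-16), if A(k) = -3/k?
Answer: -336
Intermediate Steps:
d = 21 (d = 6 - 3/(-1)*5 = 6 - 3*(-1)*5 = 6 + 3*5 = 6 + 15 = 21)
p(o) = 1 (p(o) = o/o = 1)
(p(d)*21)*(-16) = (1*21)*(-16) = 21*(-16) = -336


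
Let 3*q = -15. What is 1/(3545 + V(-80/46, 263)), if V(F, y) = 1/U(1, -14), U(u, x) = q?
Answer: 5/17724 ≈ 0.00028210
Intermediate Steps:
q = -5 (q = (1/3)*(-15) = -5)
U(u, x) = -5
V(F, y) = -1/5 (V(F, y) = 1/(-5) = -1/5)
1/(3545 + V(-80/46, 263)) = 1/(3545 - 1/5) = 1/(17724/5) = 5/17724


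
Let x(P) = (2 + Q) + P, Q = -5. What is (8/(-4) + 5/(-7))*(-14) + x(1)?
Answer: 36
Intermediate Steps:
x(P) = -3 + P (x(P) = (2 - 5) + P = -3 + P)
(8/(-4) + 5/(-7))*(-14) + x(1) = (8/(-4) + 5/(-7))*(-14) + (-3 + 1) = (8*(-¼) + 5*(-⅐))*(-14) - 2 = (-2 - 5/7)*(-14) - 2 = -19/7*(-14) - 2 = 38 - 2 = 36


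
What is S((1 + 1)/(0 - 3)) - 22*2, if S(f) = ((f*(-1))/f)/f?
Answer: -85/2 ≈ -42.500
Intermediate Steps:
S(f) = -1/f (S(f) = ((-f)/f)/f = -1/f)
S((1 + 1)/(0 - 3)) - 22*2 = -1/((1 + 1)/(0 - 3)) - 22*2 = -1/(2/(-3)) - 44 = -1/(2*(-⅓)) - 44 = -1/(-⅔) - 44 = -1*(-3/2) - 44 = 3/2 - 44 = -85/2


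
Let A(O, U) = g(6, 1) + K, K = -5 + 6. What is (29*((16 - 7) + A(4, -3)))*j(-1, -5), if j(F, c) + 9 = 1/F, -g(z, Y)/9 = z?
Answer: 12760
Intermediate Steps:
g(z, Y) = -9*z
K = 1
A(O, U) = -53 (A(O, U) = -9*6 + 1 = -54 + 1 = -53)
j(F, c) = -9 + 1/F
(29*((16 - 7) + A(4, -3)))*j(-1, -5) = (29*((16 - 7) - 53))*(-9 + 1/(-1)) = (29*(9 - 53))*(-9 - 1) = (29*(-44))*(-10) = -1276*(-10) = 12760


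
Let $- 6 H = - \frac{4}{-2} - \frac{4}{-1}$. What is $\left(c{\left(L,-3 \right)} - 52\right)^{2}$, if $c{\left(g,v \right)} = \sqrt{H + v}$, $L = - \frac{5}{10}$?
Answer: $2700 - 208 i \approx 2700.0 - 208.0 i$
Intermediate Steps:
$H = -1$ ($H = - \frac{- \frac{4}{-2} - \frac{4}{-1}}{6} = - \frac{\left(-4\right) \left(- \frac{1}{2}\right) - -4}{6} = - \frac{2 + 4}{6} = \left(- \frac{1}{6}\right) 6 = -1$)
$L = - \frac{1}{2}$ ($L = \left(-5\right) \frac{1}{10} = - \frac{1}{2} \approx -0.5$)
$c{\left(g,v \right)} = \sqrt{-1 + v}$
$\left(c{\left(L,-3 \right)} - 52\right)^{2} = \left(\sqrt{-1 - 3} - 52\right)^{2} = \left(\sqrt{-4} - 52\right)^{2} = \left(2 i - 52\right)^{2} = \left(-52 + 2 i\right)^{2}$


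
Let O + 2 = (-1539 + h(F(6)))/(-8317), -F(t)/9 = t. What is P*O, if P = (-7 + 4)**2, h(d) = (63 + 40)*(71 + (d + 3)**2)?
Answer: -2612799/8317 ≈ -314.15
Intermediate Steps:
F(t) = -9*t
h(d) = 7313 + 103*(3 + d)**2 (h(d) = 103*(71 + (3 + d)**2) = 7313 + 103*(3 + d)**2)
O = -290311/8317 (O = -2 + (-1539 + (7313 + 103*(3 - 9*6)**2))/(-8317) = -2 + (-1539 + (7313 + 103*(3 - 54)**2))*(-1/8317) = -2 + (-1539 + (7313 + 103*(-51)**2))*(-1/8317) = -2 + (-1539 + (7313 + 103*2601))*(-1/8317) = -2 + (-1539 + (7313 + 267903))*(-1/8317) = -2 + (-1539 + 275216)*(-1/8317) = -2 + 273677*(-1/8317) = -2 - 273677/8317 = -290311/8317 ≈ -34.906)
P = 9 (P = (-3)**2 = 9)
P*O = 9*(-290311/8317) = -2612799/8317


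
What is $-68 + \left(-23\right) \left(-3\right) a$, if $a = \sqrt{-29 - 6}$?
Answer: $-68 + 69 i \sqrt{35} \approx -68.0 + 408.21 i$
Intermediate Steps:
$a = i \sqrt{35}$ ($a = \sqrt{-35} = i \sqrt{35} \approx 5.9161 i$)
$-68 + \left(-23\right) \left(-3\right) a = -68 + \left(-23\right) \left(-3\right) i \sqrt{35} = -68 + 69 i \sqrt{35}$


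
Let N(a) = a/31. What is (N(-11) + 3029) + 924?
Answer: 122532/31 ≈ 3952.6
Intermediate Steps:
N(a) = a/31 (N(a) = a*(1/31) = a/31)
(N(-11) + 3029) + 924 = ((1/31)*(-11) + 3029) + 924 = (-11/31 + 3029) + 924 = 93888/31 + 924 = 122532/31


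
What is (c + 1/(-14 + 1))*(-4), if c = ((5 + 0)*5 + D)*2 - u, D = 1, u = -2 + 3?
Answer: -2648/13 ≈ -203.69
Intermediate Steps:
u = 1
c = 51 (c = ((5 + 0)*5 + 1)*2 - 1*1 = (5*5 + 1)*2 - 1 = (25 + 1)*2 - 1 = 26*2 - 1 = 52 - 1 = 51)
(c + 1/(-14 + 1))*(-4) = (51 + 1/(-14 + 1))*(-4) = (51 + 1/(-13))*(-4) = (51 - 1/13)*(-4) = (662/13)*(-4) = -2648/13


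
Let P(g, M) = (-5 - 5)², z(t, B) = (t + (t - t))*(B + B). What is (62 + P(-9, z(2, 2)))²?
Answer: 26244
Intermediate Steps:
z(t, B) = 2*B*t (z(t, B) = (t + 0)*(2*B) = t*(2*B) = 2*B*t)
P(g, M) = 100 (P(g, M) = (-10)² = 100)
(62 + P(-9, z(2, 2)))² = (62 + 100)² = 162² = 26244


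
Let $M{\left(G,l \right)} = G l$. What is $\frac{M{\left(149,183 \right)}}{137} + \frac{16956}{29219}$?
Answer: $\frac{799037445}{4003003} \approx 199.61$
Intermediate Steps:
$\frac{M{\left(149,183 \right)}}{137} + \frac{16956}{29219} = \frac{149 \cdot 183}{137} + \frac{16956}{29219} = 27267 \cdot \frac{1}{137} + 16956 \cdot \frac{1}{29219} = \frac{27267}{137} + \frac{16956}{29219} = \frac{799037445}{4003003}$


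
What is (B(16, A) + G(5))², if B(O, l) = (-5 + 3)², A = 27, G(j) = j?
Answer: 81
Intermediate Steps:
B(O, l) = 4 (B(O, l) = (-2)² = 4)
(B(16, A) + G(5))² = (4 + 5)² = 9² = 81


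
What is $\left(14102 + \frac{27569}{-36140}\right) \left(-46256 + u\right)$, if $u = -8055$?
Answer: $- \frac{27677901813121}{36140} \approx -7.6585 \cdot 10^{8}$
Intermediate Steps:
$\left(14102 + \frac{27569}{-36140}\right) \left(-46256 + u\right) = \left(14102 + \frac{27569}{-36140}\right) \left(-46256 - 8055\right) = \left(14102 + 27569 \left(- \frac{1}{36140}\right)\right) \left(-54311\right) = \left(14102 - \frac{27569}{36140}\right) \left(-54311\right) = \frac{509618711}{36140} \left(-54311\right) = - \frac{27677901813121}{36140}$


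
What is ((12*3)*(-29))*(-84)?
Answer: 87696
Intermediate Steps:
((12*3)*(-29))*(-84) = (36*(-29))*(-84) = -1044*(-84) = 87696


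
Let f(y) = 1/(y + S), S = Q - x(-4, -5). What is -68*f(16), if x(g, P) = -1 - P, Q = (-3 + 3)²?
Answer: -17/3 ≈ -5.6667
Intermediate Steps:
Q = 0 (Q = 0² = 0)
S = -4 (S = 0 - (-1 - 1*(-5)) = 0 - (-1 + 5) = 0 - 1*4 = 0 - 4 = -4)
f(y) = 1/(-4 + y) (f(y) = 1/(y - 4) = 1/(-4 + y))
-68*f(16) = -68/(-4 + 16) = -68/12 = -68*1/12 = -17/3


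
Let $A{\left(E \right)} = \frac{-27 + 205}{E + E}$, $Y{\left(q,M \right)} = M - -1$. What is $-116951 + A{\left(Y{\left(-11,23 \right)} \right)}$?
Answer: $- \frac{2806735}{24} \approx -1.1695 \cdot 10^{5}$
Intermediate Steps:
$Y{\left(q,M \right)} = 1 + M$ ($Y{\left(q,M \right)} = M + 1 = 1 + M$)
$A{\left(E \right)} = \frac{89}{E}$ ($A{\left(E \right)} = \frac{178}{2 E} = 178 \frac{1}{2 E} = \frac{89}{E}$)
$-116951 + A{\left(Y{\left(-11,23 \right)} \right)} = -116951 + \frac{89}{1 + 23} = -116951 + \frac{89}{24} = - \frac{2806735}{24}$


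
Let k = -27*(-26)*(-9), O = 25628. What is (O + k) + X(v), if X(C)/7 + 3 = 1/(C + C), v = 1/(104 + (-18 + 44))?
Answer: 19744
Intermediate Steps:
v = 1/130 (v = 1/(104 + 26) = 1/130 ≈ 0.0076923)
k = -6318 (k = 702*(-9) = -6318)
X(C) = -21 + 7/(2*C) (X(C) = -21 + 7/(C + C) = -21 + 7/((2*C)) = -21 + 7*(1/(2*C)) = -21 + 7/(2*C))
(O + k) + X(v) = (25628 - 6318) + (-21 + 7/(2*(1/130))) = 19310 + (-21 + (7/2)*130) = 19310 + (-21 + 455) = 19310 + 434 = 19744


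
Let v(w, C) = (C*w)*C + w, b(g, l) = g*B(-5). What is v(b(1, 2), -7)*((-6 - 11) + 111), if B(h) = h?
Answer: -23500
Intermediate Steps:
b(g, l) = -5*g (b(g, l) = g*(-5) = -5*g)
v(w, C) = w + w*C**2 (v(w, C) = w*C**2 + w = w + w*C**2)
v(b(1, 2), -7)*((-6 - 11) + 111) = ((-5*1)*(1 + (-7)**2))*((-6 - 11) + 111) = (-5*(1 + 49))*(-17 + 111) = -5*50*94 = -250*94 = -23500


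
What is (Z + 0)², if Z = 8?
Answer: 64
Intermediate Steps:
(Z + 0)² = (8 + 0)² = 8² = 64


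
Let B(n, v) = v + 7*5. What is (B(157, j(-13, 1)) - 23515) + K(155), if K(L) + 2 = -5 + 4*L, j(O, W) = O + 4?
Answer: -22876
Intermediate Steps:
j(O, W) = 4 + O
B(n, v) = 35 + v (B(n, v) = v + 35 = 35 + v)
K(L) = -7 + 4*L (K(L) = -2 + (-5 + 4*L) = -7 + 4*L)
(B(157, j(-13, 1)) - 23515) + K(155) = ((35 + (4 - 13)) - 23515) + (-7 + 4*155) = ((35 - 9) - 23515) + (-7 + 620) = (26 - 23515) + 613 = -23489 + 613 = -22876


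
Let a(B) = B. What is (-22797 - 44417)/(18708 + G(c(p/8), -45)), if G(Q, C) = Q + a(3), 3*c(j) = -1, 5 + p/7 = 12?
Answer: -100821/28066 ≈ -3.5923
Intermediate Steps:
p = 49 (p = -35 + 7*12 = -35 + 84 = 49)
c(j) = -⅓ (c(j) = (⅓)*(-1) = -⅓)
G(Q, C) = 3 + Q (G(Q, C) = Q + 3 = 3 + Q)
(-22797 - 44417)/(18708 + G(c(p/8), -45)) = (-22797 - 44417)/(18708 + (3 - ⅓)) = -67214/(18708 + 8/3) = -67214/56132/3 = -67214*3/56132 = -100821/28066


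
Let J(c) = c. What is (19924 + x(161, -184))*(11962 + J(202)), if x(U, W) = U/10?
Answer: 1212756882/5 ≈ 2.4255e+8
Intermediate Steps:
x(U, W) = U/10 (x(U, W) = U*(1/10) = U/10)
(19924 + x(161, -184))*(11962 + J(202)) = (19924 + (1/10)*161)*(11962 + 202) = (19924 + 161/10)*12164 = (199401/10)*12164 = 1212756882/5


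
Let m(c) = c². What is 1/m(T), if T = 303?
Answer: 1/91809 ≈ 1.0892e-5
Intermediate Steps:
1/m(T) = 1/(303²) = 1/91809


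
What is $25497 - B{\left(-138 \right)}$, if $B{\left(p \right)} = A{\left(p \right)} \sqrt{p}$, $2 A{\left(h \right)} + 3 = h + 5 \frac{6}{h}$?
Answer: $25497 + \frac{1624 i \sqrt{138}}{23} \approx 25497.0 + 829.46 i$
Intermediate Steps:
$A{\left(h \right)} = - \frac{3}{2} + \frac{h}{2} + \frac{15}{h}$ ($A{\left(h \right)} = - \frac{3}{2} + \frac{h + 5 \frac{6}{h}}{2} = - \frac{3}{2} + \frac{h + \frac{30}{h}}{2} = - \frac{3}{2} + \left(\frac{h}{2} + \frac{15}{h}\right) = - \frac{3}{2} + \frac{h}{2} + \frac{15}{h}$)
$B{\left(p \right)} = \frac{30 + p \left(-3 + p\right)}{2 \sqrt{p}}$ ($B{\left(p \right)} = \frac{30 + p \left(-3 + p\right)}{2 p} \sqrt{p} = \frac{30 + p \left(-3 + p\right)}{2 \sqrt{p}}$)
$25497 - B{\left(-138 \right)} = 25497 - \frac{30 - 138 \left(-3 - 138\right)}{2 i \sqrt{138}} = 25497 - \frac{- \frac{i \sqrt{138}}{138} \left(30 - -19458\right)}{2} = 25497 - \frac{- \frac{i \sqrt{138}}{138} \left(30 + 19458\right)}{2} = 25497 - \frac{1}{2} \left(- \frac{i \sqrt{138}}{138}\right) 19488 = 25497 - - \frac{1624 i \sqrt{138}}{23} = 25497 + \frac{1624 i \sqrt{138}}{23}$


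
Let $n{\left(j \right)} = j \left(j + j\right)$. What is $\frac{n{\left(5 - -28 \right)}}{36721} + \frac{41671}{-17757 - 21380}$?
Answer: $- \frac{206422915}{205307111} \approx -1.0054$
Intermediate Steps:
$n{\left(j \right)} = 2 j^{2}$ ($n{\left(j \right)} = j 2 j = 2 j^{2}$)
$\frac{n{\left(5 - -28 \right)}}{36721} + \frac{41671}{-17757 - 21380} = \frac{2 \left(5 - -28\right)^{2}}{36721} + \frac{41671}{-17757 - 21380} = 2 \left(5 + 28\right)^{2} \cdot \frac{1}{36721} + \frac{41671}{-17757 - 21380} = 2 \cdot 33^{2} \cdot \frac{1}{36721} + \frac{41671}{-39137} = 2 \cdot 1089 \cdot \frac{1}{36721} + 41671 \left(- \frac{1}{39137}\right) = 2178 \cdot \frac{1}{36721} - \frac{5953}{5591} = \frac{2178}{36721} - \frac{5953}{5591} = - \frac{206422915}{205307111}$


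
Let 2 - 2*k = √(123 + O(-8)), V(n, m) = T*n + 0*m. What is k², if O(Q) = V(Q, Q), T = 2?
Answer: 111/4 - √107 ≈ 17.406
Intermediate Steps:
V(n, m) = 2*n (V(n, m) = 2*n + 0*m = 2*n + 0 = 2*n)
O(Q) = 2*Q
k = 1 - √107/2 (k = 1 - √(123 + 2*(-8))/2 = 1 - √(123 - 16)/2 = 1 - √107/2 ≈ -4.1720)
k² = (1 - √107/2)²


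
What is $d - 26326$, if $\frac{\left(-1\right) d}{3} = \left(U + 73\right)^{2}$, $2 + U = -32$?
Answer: $-30889$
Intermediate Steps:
$U = -34$ ($U = -2 - 32 = -34$)
$d = -4563$ ($d = - 3 \left(-34 + 73\right)^{2} = - 3 \cdot 39^{2} = \left(-3\right) 1521 = -4563$)
$d - 26326 = -4563 - 26326 = -30889$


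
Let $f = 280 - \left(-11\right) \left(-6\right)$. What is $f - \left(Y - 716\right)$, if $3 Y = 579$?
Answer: $737$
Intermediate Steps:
$Y = 193$ ($Y = \frac{1}{3} \cdot 579 = 193$)
$f = 214$ ($f = 280 - 66 = 214$)
$f - \left(Y - 716\right) = 214 - \left(193 - 716\right) = 214 - -523 = 214 + 523 = 737$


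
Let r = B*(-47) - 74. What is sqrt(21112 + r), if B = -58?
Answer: 2*sqrt(5941) ≈ 154.16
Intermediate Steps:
r = 2652 (r = -58*(-47) - 74 = 2726 - 74 = 2652)
sqrt(21112 + r) = sqrt(21112 + 2652) = sqrt(23764) = 2*sqrt(5941)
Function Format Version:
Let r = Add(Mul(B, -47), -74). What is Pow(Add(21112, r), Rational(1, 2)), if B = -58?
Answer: Mul(2, Pow(5941, Rational(1, 2))) ≈ 154.16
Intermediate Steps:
r = 2652 (r = Add(Mul(-58, -47), -74) = Add(2726, -74) = 2652)
Pow(Add(21112, r), Rational(1, 2)) = Pow(Add(21112, 2652), Rational(1, 2)) = Pow(23764, Rational(1, 2)) = Mul(2, Pow(5941, Rational(1, 2)))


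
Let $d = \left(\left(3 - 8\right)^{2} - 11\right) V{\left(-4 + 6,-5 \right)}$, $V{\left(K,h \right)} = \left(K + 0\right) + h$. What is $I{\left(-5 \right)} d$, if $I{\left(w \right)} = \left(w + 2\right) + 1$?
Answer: $84$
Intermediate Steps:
$V{\left(K,h \right)} = K + h$
$I{\left(w \right)} = 3 + w$ ($I{\left(w \right)} = \left(2 + w\right) + 1 = 3 + w$)
$d = -42$ ($d = \left(\left(3 - 8\right)^{2} - 11\right) \left(\left(-4 + 6\right) - 5\right) = \left(\left(3 - 8\right)^{2} - 11\right) \left(2 - 5\right) = \left(\left(-5\right)^{2} - 11\right) \left(-3\right) = \left(25 - 11\right) \left(-3\right) = 14 \left(-3\right) = -42$)
$I{\left(-5 \right)} d = \left(3 - 5\right) \left(-42\right) = \left(-2\right) \left(-42\right) = 84$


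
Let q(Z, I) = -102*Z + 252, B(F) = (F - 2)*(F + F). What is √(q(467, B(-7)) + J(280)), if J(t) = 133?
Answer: I*√47249 ≈ 217.37*I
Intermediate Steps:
B(F) = 2*F*(-2 + F) (B(F) = (-2 + F)*(2*F) = 2*F*(-2 + F))
q(Z, I) = 252 - 102*Z
√(q(467, B(-7)) + J(280)) = √((252 - 102*467) + 133) = √((252 - 47634) + 133) = √(-47382 + 133) = √(-47249) = I*√47249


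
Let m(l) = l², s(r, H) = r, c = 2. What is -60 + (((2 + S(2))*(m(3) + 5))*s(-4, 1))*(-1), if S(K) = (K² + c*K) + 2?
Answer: 612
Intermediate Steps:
S(K) = 2 + K² + 2*K (S(K) = (K² + 2*K) + 2 = 2 + K² + 2*K)
-60 + (((2 + S(2))*(m(3) + 5))*s(-4, 1))*(-1) = -60 + (((2 + (2 + 2² + 2*2))*(3² + 5))*(-4))*(-1) = -60 + (((2 + (2 + 4 + 4))*(9 + 5))*(-4))*(-1) = -60 + (((2 + 10)*14)*(-4))*(-1) = -60 + ((12*14)*(-4))*(-1) = -60 + (168*(-4))*(-1) = -60 - 672*(-1) = -60 + 672 = 612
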